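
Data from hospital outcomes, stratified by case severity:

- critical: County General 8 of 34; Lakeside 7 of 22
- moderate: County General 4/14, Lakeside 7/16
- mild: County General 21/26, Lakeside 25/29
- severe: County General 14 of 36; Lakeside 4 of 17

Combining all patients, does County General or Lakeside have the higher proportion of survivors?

Lakeside

Critical: County General 8/34 = 23.5%, Lakeside 7/22 = 31.8% → Lakeside
Moderate: County General 4/14 = 28.6%, Lakeside 7/16 = 43.8% → Lakeside
Mild: County General 21/26 = 80.8%, Lakeside 25/29 = 86.2% → Lakeside
Severe: County General 14/36 = 38.9%, Lakeside 4/17 = 23.5% → County General
Overall: County General 47/110 = 42.7%, Lakeside 43/84 = 51.2% → Lakeside
(Neither sweeps every case group, but Lakeside has the higher pooled rate.)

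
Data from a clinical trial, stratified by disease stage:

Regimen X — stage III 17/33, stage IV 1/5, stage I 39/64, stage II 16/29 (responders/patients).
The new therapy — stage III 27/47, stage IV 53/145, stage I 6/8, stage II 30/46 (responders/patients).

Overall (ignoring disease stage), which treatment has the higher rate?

Stage III: Regimen X 17/33 = 51.5%, the new therapy 27/47 = 57.4% → the new therapy
Stage IV: Regimen X 1/5 = 20.0%, the new therapy 53/145 = 36.6% → the new therapy
Stage I: Regimen X 39/64 = 60.9%, the new therapy 6/8 = 75.0% → the new therapy
Stage II: Regimen X 16/29 = 55.2%, the new therapy 30/46 = 65.2% → the new therapy
Overall: Regimen X 73/131 = 55.7%, the new therapy 116/246 = 47.2% → Regimen X
(The new therapy wins every disease group but Regimen X wins overall — the new therapy's patients skew toward the low-rate stage IV group.)

Regimen X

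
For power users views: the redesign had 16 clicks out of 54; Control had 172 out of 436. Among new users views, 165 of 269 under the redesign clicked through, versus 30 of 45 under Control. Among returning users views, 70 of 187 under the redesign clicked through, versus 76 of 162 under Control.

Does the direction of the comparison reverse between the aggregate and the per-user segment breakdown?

Yes

Power users: the redesign 16/54 = 29.6%, Control 172/436 = 39.4% → Control
New users: the redesign 165/269 = 61.3%, Control 30/45 = 66.7% → Control
Returning users: the redesign 70/187 = 37.4%, Control 76/162 = 46.9% → Control
Overall: the redesign 251/510 = 49.2%, Control 278/643 = 43.2% → the redesign
Control wins each user group but the redesign wins overall — the comparison reverses. Control's views skew toward power users, which has a lower base rate.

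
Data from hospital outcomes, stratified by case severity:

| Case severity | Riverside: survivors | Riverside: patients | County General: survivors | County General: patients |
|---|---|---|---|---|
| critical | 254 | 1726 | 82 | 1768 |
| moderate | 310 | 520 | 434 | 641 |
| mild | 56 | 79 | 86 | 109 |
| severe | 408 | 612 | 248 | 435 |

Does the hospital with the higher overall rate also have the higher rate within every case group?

No

Critical: Riverside 254/1726 = 14.7%, County General 82/1768 = 4.6% → Riverside
Moderate: Riverside 310/520 = 59.6%, County General 434/641 = 67.7% → County General
Mild: Riverside 56/79 = 70.9%, County General 86/109 = 78.9% → County General
Severe: Riverside 408/612 = 66.7%, County General 248/435 = 57.0% → Riverside
Overall: Riverside 1028/2937 = 35.0%, County General 850/2953 = 28.8% → Riverside
Neither sweeps: Riverside wins 2 of 4 groups, County General wins 2. Riverside wins overall but not every group — no Simpson reversal.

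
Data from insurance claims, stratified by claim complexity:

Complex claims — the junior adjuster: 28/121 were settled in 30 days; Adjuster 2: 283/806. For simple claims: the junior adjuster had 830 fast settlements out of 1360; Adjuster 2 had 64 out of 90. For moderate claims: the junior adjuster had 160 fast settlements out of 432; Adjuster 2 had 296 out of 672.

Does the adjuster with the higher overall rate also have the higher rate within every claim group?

Complex: the junior adjuster 28/121 = 23.1%, Adjuster 2 283/806 = 35.1% → Adjuster 2
Simple: the junior adjuster 830/1360 = 61.0%, Adjuster 2 64/90 = 71.1% → Adjuster 2
Moderate: the junior adjuster 160/432 = 37.0%, Adjuster 2 296/672 = 44.0% → Adjuster 2
Overall: the junior adjuster 1018/1913 = 53.2%, Adjuster 2 643/1568 = 41.0% → the junior adjuster
Adjuster 2 wins each claim group but the junior adjuster wins overall — the comparison reverses. Adjuster 2's claims skew toward complex, which has a lower base rate.

No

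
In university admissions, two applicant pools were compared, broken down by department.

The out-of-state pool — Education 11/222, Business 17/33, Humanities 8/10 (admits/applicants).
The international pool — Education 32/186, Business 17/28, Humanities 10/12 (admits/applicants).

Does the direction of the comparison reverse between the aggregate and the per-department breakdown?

Education: the out-of-state pool 11/222 = 5.0%, the international pool 32/186 = 17.2% → the international pool
Business: the out-of-state pool 17/33 = 51.5%, the international pool 17/28 = 60.7% → the international pool
Humanities: the out-of-state pool 8/10 = 80.0%, the international pool 10/12 = 83.3% → the international pool
Overall: the out-of-state pool 36/265 = 13.6%, the international pool 59/226 = 26.1% → the international pool
The international pool wins overall and in every department group — no reversal.

No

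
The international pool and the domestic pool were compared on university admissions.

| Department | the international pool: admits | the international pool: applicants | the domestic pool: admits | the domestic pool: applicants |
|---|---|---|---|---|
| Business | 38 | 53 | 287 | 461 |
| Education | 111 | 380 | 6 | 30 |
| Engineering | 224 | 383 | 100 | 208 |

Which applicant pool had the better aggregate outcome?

Business: the international pool 38/53 = 71.7%, the domestic pool 287/461 = 62.3% → the international pool
Education: the international pool 111/380 = 29.2%, the domestic pool 6/30 = 20.0% → the international pool
Engineering: the international pool 224/383 = 58.5%, the domestic pool 100/208 = 48.1% → the international pool
Overall: the international pool 373/816 = 45.7%, the domestic pool 393/699 = 56.2% → the domestic pool
(The international pool wins every department group but the domestic pool wins overall — the international pool's applicants skew toward the low-rate Education group.)

the domestic pool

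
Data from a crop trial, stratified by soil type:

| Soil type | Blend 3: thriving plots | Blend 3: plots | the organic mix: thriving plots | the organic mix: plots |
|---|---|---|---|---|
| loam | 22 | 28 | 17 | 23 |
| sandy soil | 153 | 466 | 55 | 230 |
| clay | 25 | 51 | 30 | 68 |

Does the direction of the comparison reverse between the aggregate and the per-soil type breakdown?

No

Loam: Blend 3 22/28 = 78.6%, the organic mix 17/23 = 73.9% → Blend 3
Sandy soil: Blend 3 153/466 = 32.8%, the organic mix 55/230 = 23.9% → Blend 3
Clay: Blend 3 25/51 = 49.0%, the organic mix 30/68 = 44.1% → Blend 3
Overall: Blend 3 200/545 = 36.7%, the organic mix 102/321 = 31.8% → Blend 3
Blend 3 wins overall and in every soil group — no reversal.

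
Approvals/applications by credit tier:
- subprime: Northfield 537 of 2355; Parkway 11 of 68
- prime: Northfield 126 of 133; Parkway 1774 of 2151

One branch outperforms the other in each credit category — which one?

Subprime: Northfield 537/2355 = 22.8%, Parkway 11/68 = 16.2% → Northfield
Prime: Northfield 126/133 = 94.7%, Parkway 1774/2151 = 82.5% → Northfield
Northfield has the higher rate in both groups.

Northfield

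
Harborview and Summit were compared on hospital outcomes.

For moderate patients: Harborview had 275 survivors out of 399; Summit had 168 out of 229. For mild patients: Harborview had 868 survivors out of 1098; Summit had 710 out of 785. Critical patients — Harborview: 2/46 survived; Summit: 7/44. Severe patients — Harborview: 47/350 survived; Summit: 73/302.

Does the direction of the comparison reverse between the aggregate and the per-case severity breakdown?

Moderate: Harborview 275/399 = 68.9%, Summit 168/229 = 73.4% → Summit
Mild: Harborview 868/1098 = 79.1%, Summit 710/785 = 90.4% → Summit
Critical: Harborview 2/46 = 4.3%, Summit 7/44 = 15.9% → Summit
Severe: Harborview 47/350 = 13.4%, Summit 73/302 = 24.2% → Summit
Overall: Harborview 1192/1893 = 63.0%, Summit 958/1360 = 70.4% → Summit
Summit wins overall and in every case group — no reversal.

No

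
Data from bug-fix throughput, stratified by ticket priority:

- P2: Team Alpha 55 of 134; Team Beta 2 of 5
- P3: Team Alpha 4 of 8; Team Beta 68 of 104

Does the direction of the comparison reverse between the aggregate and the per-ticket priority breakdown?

No

P2: Team Alpha 55/134 = 41.0%, Team Beta 2/5 = 40.0% → Team Alpha
P3: Team Alpha 4/8 = 50.0%, Team Beta 68/104 = 65.4% → Team Beta
Overall: Team Alpha 59/142 = 41.5%, Team Beta 70/109 = 64.2% → Team Beta
Neither sweeps: Team Alpha wins 1 of 2 groups, Team Beta wins 1. Team Beta wins overall but not every group — no Simpson reversal.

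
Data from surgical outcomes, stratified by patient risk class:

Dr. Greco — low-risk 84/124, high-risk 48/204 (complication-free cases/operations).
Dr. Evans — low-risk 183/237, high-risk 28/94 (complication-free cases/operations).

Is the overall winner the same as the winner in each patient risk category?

Yes

Low-risk: Dr. Greco 84/124 = 67.7%, Dr. Evans 183/237 = 77.2% → Dr. Evans
High-risk: Dr. Greco 48/204 = 23.5%, Dr. Evans 28/94 = 29.8% → Dr. Evans
Overall: Dr. Greco 132/328 = 40.2%, Dr. Evans 211/331 = 63.7% → Dr. Evans
Dr. Evans wins overall and in every patient risk group — no reversal.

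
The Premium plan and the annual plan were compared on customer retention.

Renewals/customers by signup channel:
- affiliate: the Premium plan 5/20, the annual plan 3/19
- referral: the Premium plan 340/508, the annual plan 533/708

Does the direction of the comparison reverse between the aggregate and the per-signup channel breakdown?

No

Affiliate: the Premium plan 5/20 = 25.0%, the annual plan 3/19 = 15.8% → the Premium plan
Referral: the Premium plan 340/508 = 66.9%, the annual plan 533/708 = 75.3% → the annual plan
Overall: the Premium plan 345/528 = 65.3%, the annual plan 536/727 = 73.7% → the annual plan
Neither sweeps: the Premium plan wins 1 of 2 groups, the annual plan wins 1. The annual plan wins overall but not every group — no Simpson reversal.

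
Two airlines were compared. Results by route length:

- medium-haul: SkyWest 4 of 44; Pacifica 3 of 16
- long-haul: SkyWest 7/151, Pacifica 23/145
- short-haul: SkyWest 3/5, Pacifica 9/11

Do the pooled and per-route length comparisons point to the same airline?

Medium-haul: SkyWest 4/44 = 9.1%, Pacifica 3/16 = 18.8% → Pacifica
Long-haul: SkyWest 7/151 = 4.6%, Pacifica 23/145 = 15.9% → Pacifica
Short-haul: SkyWest 3/5 = 60.0%, Pacifica 9/11 = 81.8% → Pacifica
Overall: SkyWest 14/200 = 7.0%, Pacifica 35/172 = 20.3% → Pacifica
Pacifica wins overall and in every route group — no reversal.

Yes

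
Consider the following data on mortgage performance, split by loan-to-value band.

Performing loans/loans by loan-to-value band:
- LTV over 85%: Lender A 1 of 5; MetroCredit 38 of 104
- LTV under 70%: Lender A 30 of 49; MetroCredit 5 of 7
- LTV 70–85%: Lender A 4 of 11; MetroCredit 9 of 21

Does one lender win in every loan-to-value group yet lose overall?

Yes

LTV over 85%: Lender A 1/5 = 20.0%, MetroCredit 38/104 = 36.5% → MetroCredit
LTV under 70%: Lender A 30/49 = 61.2%, MetroCredit 5/7 = 71.4% → MetroCredit
LTV 70–85%: Lender A 4/11 = 36.4%, MetroCredit 9/21 = 42.9% → MetroCredit
Overall: Lender A 35/65 = 53.8%, MetroCredit 52/132 = 39.4% → Lender A
MetroCredit wins each loan-to-value group but Lender A wins overall — the comparison reverses. MetroCredit's loans skew toward LTV over 85%, which has a lower base rate.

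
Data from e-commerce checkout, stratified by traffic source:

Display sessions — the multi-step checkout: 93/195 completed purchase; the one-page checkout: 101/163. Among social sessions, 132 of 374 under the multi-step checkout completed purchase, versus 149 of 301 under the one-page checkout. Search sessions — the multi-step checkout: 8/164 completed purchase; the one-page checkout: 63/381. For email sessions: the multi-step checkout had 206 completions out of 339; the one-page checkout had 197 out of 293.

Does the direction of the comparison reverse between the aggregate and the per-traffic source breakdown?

No

Display: the multi-step checkout 93/195 = 47.7%, the one-page checkout 101/163 = 62.0% → the one-page checkout
Social: the multi-step checkout 132/374 = 35.3%, the one-page checkout 149/301 = 49.5% → the one-page checkout
Search: the multi-step checkout 8/164 = 4.9%, the one-page checkout 63/381 = 16.5% → the one-page checkout
Email: the multi-step checkout 206/339 = 60.8%, the one-page checkout 197/293 = 67.2% → the one-page checkout
Overall: the multi-step checkout 439/1072 = 41.0%, the one-page checkout 510/1138 = 44.8% → the one-page checkout
The one-page checkout wins overall and in every traffic group — no reversal.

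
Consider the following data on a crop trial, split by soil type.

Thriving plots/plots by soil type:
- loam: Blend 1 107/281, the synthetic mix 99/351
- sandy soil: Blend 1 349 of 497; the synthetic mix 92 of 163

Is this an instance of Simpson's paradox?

No

Loam: Blend 1 107/281 = 38.1%, the synthetic mix 99/351 = 28.2% → Blend 1
Sandy soil: Blend 1 349/497 = 70.2%, the synthetic mix 92/163 = 56.4% → Blend 1
Overall: Blend 1 456/778 = 58.6%, the synthetic mix 191/514 = 37.2% → Blend 1
Blend 1 wins overall and in every soil group — no reversal.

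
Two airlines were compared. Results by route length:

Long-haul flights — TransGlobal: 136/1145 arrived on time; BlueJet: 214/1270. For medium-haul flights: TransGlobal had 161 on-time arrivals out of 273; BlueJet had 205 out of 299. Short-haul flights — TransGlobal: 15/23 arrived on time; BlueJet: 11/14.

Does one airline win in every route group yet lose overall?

No

Long-haul: TransGlobal 136/1145 = 11.9%, BlueJet 214/1270 = 16.9% → BlueJet
Medium-haul: TransGlobal 161/273 = 59.0%, BlueJet 205/299 = 68.6% → BlueJet
Short-haul: TransGlobal 15/23 = 65.2%, BlueJet 11/14 = 78.6% → BlueJet
Overall: TransGlobal 312/1441 = 21.7%, BlueJet 430/1583 = 27.2% → BlueJet
BlueJet wins overall and in every route group — no reversal.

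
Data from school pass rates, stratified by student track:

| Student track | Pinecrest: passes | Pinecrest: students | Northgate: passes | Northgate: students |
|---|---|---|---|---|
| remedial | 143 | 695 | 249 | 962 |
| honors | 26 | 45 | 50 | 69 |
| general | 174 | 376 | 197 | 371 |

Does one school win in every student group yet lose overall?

No

Remedial: Pinecrest 143/695 = 20.6%, Northgate 249/962 = 25.9% → Northgate
Honors: Pinecrest 26/45 = 57.8%, Northgate 50/69 = 72.5% → Northgate
General: Pinecrest 174/376 = 46.3%, Northgate 197/371 = 53.1% → Northgate
Overall: Pinecrest 343/1116 = 30.7%, Northgate 496/1402 = 35.4% → Northgate
Northgate wins overall and in every student group — no reversal.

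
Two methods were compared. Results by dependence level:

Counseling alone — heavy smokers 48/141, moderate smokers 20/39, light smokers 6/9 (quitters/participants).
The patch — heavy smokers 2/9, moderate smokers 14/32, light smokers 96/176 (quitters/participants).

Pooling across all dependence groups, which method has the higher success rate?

the patch

Heavy smokers: counseling alone 48/141 = 34.0%, the patch 2/9 = 22.2% → counseling alone
Moderate smokers: counseling alone 20/39 = 51.3%, the patch 14/32 = 43.8% → counseling alone
Light smokers: counseling alone 6/9 = 66.7%, the patch 96/176 = 54.5% → counseling alone
Overall: counseling alone 74/189 = 39.2%, the patch 112/217 = 51.6% → the patch
(Counseling alone wins every dependence group but the patch wins overall — counseling alone's participants skew toward the low-rate heavy smokers group.)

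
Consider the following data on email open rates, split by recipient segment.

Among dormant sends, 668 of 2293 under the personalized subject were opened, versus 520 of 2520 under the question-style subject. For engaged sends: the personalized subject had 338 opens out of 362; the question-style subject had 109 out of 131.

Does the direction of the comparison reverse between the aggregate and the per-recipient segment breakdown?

No

Dormant: the personalized subject 668/2293 = 29.1%, the question-style subject 520/2520 = 20.6% → the personalized subject
Engaged: the personalized subject 338/362 = 93.4%, the question-style subject 109/131 = 83.2% → the personalized subject
Overall: the personalized subject 1006/2655 = 37.9%, the question-style subject 629/2651 = 23.7% → the personalized subject
The personalized subject wins overall and in every recipient group — no reversal.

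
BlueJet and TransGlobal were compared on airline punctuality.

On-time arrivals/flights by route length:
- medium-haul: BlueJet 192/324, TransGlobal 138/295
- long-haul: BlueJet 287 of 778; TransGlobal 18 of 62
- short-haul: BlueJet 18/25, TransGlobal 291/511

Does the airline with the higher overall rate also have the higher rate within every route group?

No

Medium-haul: BlueJet 192/324 = 59.3%, TransGlobal 138/295 = 46.8% → BlueJet
Long-haul: BlueJet 287/778 = 36.9%, TransGlobal 18/62 = 29.0% → BlueJet
Short-haul: BlueJet 18/25 = 72.0%, TransGlobal 291/511 = 56.9% → BlueJet
Overall: BlueJet 497/1127 = 44.1%, TransGlobal 447/868 = 51.5% → TransGlobal
BlueJet wins each route group but TransGlobal wins overall — the comparison reverses. BlueJet's flights skew toward long-haul, which has a lower base rate.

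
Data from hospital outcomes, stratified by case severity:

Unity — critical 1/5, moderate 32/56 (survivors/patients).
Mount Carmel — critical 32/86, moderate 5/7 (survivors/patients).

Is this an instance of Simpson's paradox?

Yes

Critical: Unity 1/5 = 20.0%, Mount Carmel 32/86 = 37.2% → Mount Carmel
Moderate: Unity 32/56 = 57.1%, Mount Carmel 5/7 = 71.4% → Mount Carmel
Overall: Unity 33/61 = 54.1%, Mount Carmel 37/93 = 39.8% → Unity
Mount Carmel wins each case group but Unity wins overall — the comparison reverses. Mount Carmel's patients skew toward critical, which has a lower base rate.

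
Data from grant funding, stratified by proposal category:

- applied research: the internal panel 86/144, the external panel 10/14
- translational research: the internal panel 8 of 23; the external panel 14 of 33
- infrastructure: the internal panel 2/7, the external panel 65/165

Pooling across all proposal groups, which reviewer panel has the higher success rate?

Applied research: the internal panel 86/144 = 59.7%, the external panel 10/14 = 71.4% → the external panel
Translational research: the internal panel 8/23 = 34.8%, the external panel 14/33 = 42.4% → the external panel
Infrastructure: the internal panel 2/7 = 28.6%, the external panel 65/165 = 39.4% → the external panel
Overall: the internal panel 96/174 = 55.2%, the external panel 89/212 = 42.0% → the internal panel
(The external panel wins every proposal group but the internal panel wins overall — the external panel's proposals skew toward the low-rate infrastructure group.)

the internal panel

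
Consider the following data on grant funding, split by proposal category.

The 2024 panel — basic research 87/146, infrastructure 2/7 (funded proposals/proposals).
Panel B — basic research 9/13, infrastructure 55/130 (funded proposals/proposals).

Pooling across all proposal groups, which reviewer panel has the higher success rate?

the 2024 panel

Basic research: the 2024 panel 87/146 = 59.6%, Panel B 9/13 = 69.2% → Panel B
Infrastructure: the 2024 panel 2/7 = 28.6%, Panel B 55/130 = 42.3% → Panel B
Overall: the 2024 panel 89/153 = 58.2%, Panel B 64/143 = 44.8% → the 2024 panel
(Panel B wins every proposal group but the 2024 panel wins overall — Panel B's proposals skew toward the low-rate infrastructure group.)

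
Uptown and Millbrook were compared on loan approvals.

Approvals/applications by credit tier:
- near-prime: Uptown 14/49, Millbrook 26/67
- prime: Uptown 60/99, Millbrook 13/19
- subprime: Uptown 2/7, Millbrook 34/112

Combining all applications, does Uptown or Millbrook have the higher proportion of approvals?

Uptown

Near-prime: Uptown 14/49 = 28.6%, Millbrook 26/67 = 38.8% → Millbrook
Prime: Uptown 60/99 = 60.6%, Millbrook 13/19 = 68.4% → Millbrook
Subprime: Uptown 2/7 = 28.6%, Millbrook 34/112 = 30.4% → Millbrook
Overall: Uptown 76/155 = 49.0%, Millbrook 73/198 = 36.9% → Uptown
(Millbrook wins every credit group but Uptown wins overall — Millbrook's applications skew toward the low-rate subprime group.)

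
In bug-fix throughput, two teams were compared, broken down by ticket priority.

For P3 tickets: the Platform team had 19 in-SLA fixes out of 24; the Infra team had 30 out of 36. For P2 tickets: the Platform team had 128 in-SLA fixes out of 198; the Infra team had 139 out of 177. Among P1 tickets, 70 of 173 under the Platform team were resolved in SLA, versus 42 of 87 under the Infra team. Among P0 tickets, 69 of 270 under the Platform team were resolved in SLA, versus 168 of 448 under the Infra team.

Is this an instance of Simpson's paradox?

No

P3: the Platform team 19/24 = 79.2%, the Infra team 30/36 = 83.3% → the Infra team
P2: the Platform team 128/198 = 64.6%, the Infra team 139/177 = 78.5% → the Infra team
P1: the Platform team 70/173 = 40.5%, the Infra team 42/87 = 48.3% → the Infra team
P0: the Platform team 69/270 = 25.6%, the Infra team 168/448 = 37.5% → the Infra team
Overall: the Platform team 286/665 = 43.0%, the Infra team 379/748 = 50.7% → the Infra team
The Infra team wins overall and in every ticket group — no reversal.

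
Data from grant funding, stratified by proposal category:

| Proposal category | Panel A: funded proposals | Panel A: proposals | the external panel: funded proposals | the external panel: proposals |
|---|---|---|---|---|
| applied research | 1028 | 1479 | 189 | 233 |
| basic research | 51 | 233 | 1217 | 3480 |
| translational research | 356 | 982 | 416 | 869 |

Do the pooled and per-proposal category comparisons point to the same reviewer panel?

No

Applied research: Panel A 1028/1479 = 69.5%, the external panel 189/233 = 81.1% → the external panel
Basic research: Panel A 51/233 = 21.9%, the external panel 1217/3480 = 35.0% → the external panel
Translational research: Panel A 356/982 = 36.3%, the external panel 416/869 = 47.9% → the external panel
Overall: Panel A 1435/2694 = 53.3%, the external panel 1822/4582 = 39.8% → Panel A
The external panel wins each proposal group but Panel A wins overall — the comparison reverses. The external panel's proposals skew toward basic research, which has a lower base rate.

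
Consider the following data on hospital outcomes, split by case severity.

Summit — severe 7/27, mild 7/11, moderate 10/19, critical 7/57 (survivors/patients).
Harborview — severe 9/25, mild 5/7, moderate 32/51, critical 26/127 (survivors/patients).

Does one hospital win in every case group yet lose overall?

Severe: Summit 7/27 = 25.9%, Harborview 9/25 = 36.0% → Harborview
Mild: Summit 7/11 = 63.6%, Harborview 5/7 = 71.4% → Harborview
Moderate: Summit 10/19 = 52.6%, Harborview 32/51 = 62.7% → Harborview
Critical: Summit 7/57 = 12.3%, Harborview 26/127 = 20.5% → Harborview
Overall: Summit 31/114 = 27.2%, Harborview 72/210 = 34.3% → Harborview
Harborview wins overall and in every case group — no reversal.

No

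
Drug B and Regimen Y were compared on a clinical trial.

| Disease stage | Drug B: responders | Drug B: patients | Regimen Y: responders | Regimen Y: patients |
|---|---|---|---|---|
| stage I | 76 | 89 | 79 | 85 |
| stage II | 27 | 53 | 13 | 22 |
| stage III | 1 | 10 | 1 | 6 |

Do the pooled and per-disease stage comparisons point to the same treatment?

Stage I: Drug B 76/89 = 85.4%, Regimen Y 79/85 = 92.9% → Regimen Y
Stage II: Drug B 27/53 = 50.9%, Regimen Y 13/22 = 59.1% → Regimen Y
Stage III: Drug B 1/10 = 10.0%, Regimen Y 1/6 = 16.7% → Regimen Y
Overall: Drug B 104/152 = 68.4%, Regimen Y 93/113 = 82.3% → Regimen Y
Regimen Y wins overall and in every disease group — no reversal.

Yes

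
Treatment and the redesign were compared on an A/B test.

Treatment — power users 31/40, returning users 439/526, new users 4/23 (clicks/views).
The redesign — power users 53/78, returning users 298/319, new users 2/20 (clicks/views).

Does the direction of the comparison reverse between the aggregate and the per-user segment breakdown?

Power users: Treatment 31/40 = 77.5%, the redesign 53/78 = 67.9% → Treatment
Returning users: Treatment 439/526 = 83.5%, the redesign 298/319 = 93.4% → the redesign
New users: Treatment 4/23 = 17.4%, the redesign 2/20 = 10.0% → Treatment
Overall: Treatment 474/589 = 80.5%, the redesign 353/417 = 84.7% → the redesign
Neither sweeps: Treatment wins 2 of 3 groups, the redesign wins 1. The redesign wins overall but not every group — no Simpson reversal.

No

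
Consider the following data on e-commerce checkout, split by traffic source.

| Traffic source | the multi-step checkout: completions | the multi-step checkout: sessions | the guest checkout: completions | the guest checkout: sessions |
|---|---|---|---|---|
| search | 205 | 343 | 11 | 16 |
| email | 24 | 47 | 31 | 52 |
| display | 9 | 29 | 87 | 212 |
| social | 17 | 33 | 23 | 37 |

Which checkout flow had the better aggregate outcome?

the multi-step checkout

Search: the multi-step checkout 205/343 = 59.8%, the guest checkout 11/16 = 68.8% → the guest checkout
Email: the multi-step checkout 24/47 = 51.1%, the guest checkout 31/52 = 59.6% → the guest checkout
Display: the multi-step checkout 9/29 = 31.0%, the guest checkout 87/212 = 41.0% → the guest checkout
Social: the multi-step checkout 17/33 = 51.5%, the guest checkout 23/37 = 62.2% → the guest checkout
Overall: the multi-step checkout 255/452 = 56.4%, the guest checkout 152/317 = 47.9% → the multi-step checkout
(The guest checkout wins every traffic group but the multi-step checkout wins overall — the guest checkout's sessions skew toward the low-rate display group.)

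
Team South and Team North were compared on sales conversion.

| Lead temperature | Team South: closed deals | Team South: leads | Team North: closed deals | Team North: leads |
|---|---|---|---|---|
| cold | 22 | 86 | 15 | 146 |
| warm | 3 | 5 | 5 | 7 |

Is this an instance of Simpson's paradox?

No

Cold: Team South 22/86 = 25.6%, Team North 15/146 = 10.3% → Team South
Warm: Team South 3/5 = 60.0%, Team North 5/7 = 71.4% → Team North
Overall: Team South 25/91 = 27.5%, Team North 20/153 = 13.1% → Team South
Neither sweeps: Team South wins 1 of 2 groups, Team North wins 1. Team South wins overall but not every group — no Simpson reversal.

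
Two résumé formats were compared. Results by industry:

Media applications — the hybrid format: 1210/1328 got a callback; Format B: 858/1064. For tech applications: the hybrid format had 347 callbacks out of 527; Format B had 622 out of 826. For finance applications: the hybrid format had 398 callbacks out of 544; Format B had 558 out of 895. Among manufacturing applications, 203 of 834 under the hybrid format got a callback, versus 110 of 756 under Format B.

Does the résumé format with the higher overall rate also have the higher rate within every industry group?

No

Media: the hybrid format 1210/1328 = 91.1%, Format B 858/1064 = 80.6% → the hybrid format
Tech: the hybrid format 347/527 = 65.8%, Format B 622/826 = 75.3% → Format B
Finance: the hybrid format 398/544 = 73.2%, Format B 558/895 = 62.3% → the hybrid format
Manufacturing: the hybrid format 203/834 = 24.3%, Format B 110/756 = 14.6% → the hybrid format
Overall: the hybrid format 2158/3233 = 66.7%, Format B 2148/3541 = 60.7% → the hybrid format
Neither sweeps: the hybrid format wins 3 of 4 groups, Format B wins 1. The hybrid format wins overall but not every group — no Simpson reversal.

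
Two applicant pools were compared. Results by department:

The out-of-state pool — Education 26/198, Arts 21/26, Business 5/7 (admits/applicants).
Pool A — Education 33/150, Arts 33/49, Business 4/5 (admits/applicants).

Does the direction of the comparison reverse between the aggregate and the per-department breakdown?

No

Education: the out-of-state pool 26/198 = 13.1%, Pool A 33/150 = 22.0% → Pool A
Arts: the out-of-state pool 21/26 = 80.8%, Pool A 33/49 = 67.3% → the out-of-state pool
Business: the out-of-state pool 5/7 = 71.4%, Pool A 4/5 = 80.0% → Pool A
Overall: the out-of-state pool 52/231 = 22.5%, Pool A 70/204 = 34.3% → Pool A
Neither sweeps: the out-of-state pool wins 1 of 3 groups, Pool A wins 2. Pool A wins overall but not every group — no Simpson reversal.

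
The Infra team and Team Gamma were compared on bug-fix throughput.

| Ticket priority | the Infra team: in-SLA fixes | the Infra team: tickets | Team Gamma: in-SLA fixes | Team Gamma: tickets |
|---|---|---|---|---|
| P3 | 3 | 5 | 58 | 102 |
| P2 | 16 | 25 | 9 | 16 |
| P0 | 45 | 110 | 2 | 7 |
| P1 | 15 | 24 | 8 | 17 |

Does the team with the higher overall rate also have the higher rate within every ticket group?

P3: the Infra team 3/5 = 60.0%, Team Gamma 58/102 = 56.9% → the Infra team
P2: the Infra team 16/25 = 64.0%, Team Gamma 9/16 = 56.2% → the Infra team
P0: the Infra team 45/110 = 40.9%, Team Gamma 2/7 = 28.6% → the Infra team
P1: the Infra team 15/24 = 62.5%, Team Gamma 8/17 = 47.1% → the Infra team
Overall: the Infra team 79/164 = 48.2%, Team Gamma 77/142 = 54.2% → Team Gamma
The Infra team wins each ticket group but Team Gamma wins overall — the comparison reverses. The Infra team's tickets skew toward P0, which has a lower base rate.

No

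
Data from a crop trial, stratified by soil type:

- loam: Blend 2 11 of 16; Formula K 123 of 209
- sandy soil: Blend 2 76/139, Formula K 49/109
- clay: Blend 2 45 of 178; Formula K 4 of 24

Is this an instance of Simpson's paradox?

Loam: Blend 2 11/16 = 68.8%, Formula K 123/209 = 58.9% → Blend 2
Sandy soil: Blend 2 76/139 = 54.7%, Formula K 49/109 = 45.0% → Blend 2
Clay: Blend 2 45/178 = 25.3%, Formula K 4/24 = 16.7% → Blend 2
Overall: Blend 2 132/333 = 39.6%, Formula K 176/342 = 51.5% → Formula K
Blend 2 wins each soil group but Formula K wins overall — the comparison reverses. Blend 2's plots skew toward clay, which has a lower base rate.

Yes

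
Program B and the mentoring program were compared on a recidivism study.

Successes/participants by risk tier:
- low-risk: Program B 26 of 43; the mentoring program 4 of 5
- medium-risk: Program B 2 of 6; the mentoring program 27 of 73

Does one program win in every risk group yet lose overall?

Low-risk: Program B 26/43 = 60.5%, the mentoring program 4/5 = 80.0% → the mentoring program
Medium-risk: Program B 2/6 = 33.3%, the mentoring program 27/73 = 37.0% → the mentoring program
Overall: Program B 28/49 = 57.1%, the mentoring program 31/78 = 39.7% → Program B
The mentoring program wins each risk group but Program B wins overall — the comparison reverses. The mentoring program's participants skew toward medium-risk, which has a lower base rate.

Yes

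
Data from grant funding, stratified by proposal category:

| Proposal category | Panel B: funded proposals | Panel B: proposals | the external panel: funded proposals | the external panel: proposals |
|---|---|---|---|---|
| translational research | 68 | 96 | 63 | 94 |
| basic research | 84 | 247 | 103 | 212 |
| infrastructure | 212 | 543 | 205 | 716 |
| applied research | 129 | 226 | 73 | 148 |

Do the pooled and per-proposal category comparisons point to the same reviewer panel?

No

Translational research: Panel B 68/96 = 70.8%, the external panel 63/94 = 67.0% → Panel B
Basic research: Panel B 84/247 = 34.0%, the external panel 103/212 = 48.6% → the external panel
Infrastructure: Panel B 212/543 = 39.0%, the external panel 205/716 = 28.6% → Panel B
Applied research: Panel B 129/226 = 57.1%, the external panel 73/148 = 49.3% → Panel B
Overall: Panel B 493/1112 = 44.3%, the external panel 444/1170 = 37.9% → Panel B
Neither sweeps: Panel B wins 3 of 4 groups, the external panel wins 1. Panel B wins overall but not every group — no Simpson reversal.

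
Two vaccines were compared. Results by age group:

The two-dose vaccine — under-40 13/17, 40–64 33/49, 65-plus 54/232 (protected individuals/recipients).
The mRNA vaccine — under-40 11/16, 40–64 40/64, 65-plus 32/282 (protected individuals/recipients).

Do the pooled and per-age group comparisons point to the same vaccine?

Yes

Under-40: the two-dose vaccine 13/17 = 76.5%, the mRNA vaccine 11/16 = 68.8% → the two-dose vaccine
40–64: the two-dose vaccine 33/49 = 67.3%, the mRNA vaccine 40/64 = 62.5% → the two-dose vaccine
65-plus: the two-dose vaccine 54/232 = 23.3%, the mRNA vaccine 32/282 = 11.3% → the two-dose vaccine
Overall: the two-dose vaccine 100/298 = 33.6%, the mRNA vaccine 83/362 = 22.9% → the two-dose vaccine
The two-dose vaccine wins overall and in every age group — no reversal.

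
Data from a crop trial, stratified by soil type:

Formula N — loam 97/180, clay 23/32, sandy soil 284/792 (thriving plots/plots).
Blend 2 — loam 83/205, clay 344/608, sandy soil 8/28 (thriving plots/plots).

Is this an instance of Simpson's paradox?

Yes

Loam: Formula N 97/180 = 53.9%, Blend 2 83/205 = 40.5% → Formula N
Clay: Formula N 23/32 = 71.9%, Blend 2 344/608 = 56.6% → Formula N
Sandy soil: Formula N 284/792 = 35.9%, Blend 2 8/28 = 28.6% → Formula N
Overall: Formula N 404/1004 = 40.2%, Blend 2 435/841 = 51.7% → Blend 2
Formula N wins each soil group but Blend 2 wins overall — the comparison reverses. Formula N's plots skew toward sandy soil, which has a lower base rate.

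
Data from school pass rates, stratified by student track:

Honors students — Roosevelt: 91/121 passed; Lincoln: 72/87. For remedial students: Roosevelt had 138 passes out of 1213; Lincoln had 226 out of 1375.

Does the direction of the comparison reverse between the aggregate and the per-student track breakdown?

No

Honors: Roosevelt 91/121 = 75.2%, Lincoln 72/87 = 82.8% → Lincoln
Remedial: Roosevelt 138/1213 = 11.4%, Lincoln 226/1375 = 16.4% → Lincoln
Overall: Roosevelt 229/1334 = 17.2%, Lincoln 298/1462 = 20.4% → Lincoln
Lincoln wins overall and in every student group — no reversal.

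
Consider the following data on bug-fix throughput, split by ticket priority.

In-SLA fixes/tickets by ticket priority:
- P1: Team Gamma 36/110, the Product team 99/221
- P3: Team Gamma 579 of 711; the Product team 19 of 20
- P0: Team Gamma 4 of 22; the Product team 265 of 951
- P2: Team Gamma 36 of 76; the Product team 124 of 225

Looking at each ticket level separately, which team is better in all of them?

P1: Team Gamma 36/110 = 32.7%, the Product team 99/221 = 44.8% → the Product team
P3: Team Gamma 579/711 = 81.4%, the Product team 19/20 = 95.0% → the Product team
P0: Team Gamma 4/22 = 18.2%, the Product team 265/951 = 27.9% → the Product team
P2: Team Gamma 36/76 = 47.4%, the Product team 124/225 = 55.1% → the Product team
The Product team has the higher rate in all 4 groups.

the Product team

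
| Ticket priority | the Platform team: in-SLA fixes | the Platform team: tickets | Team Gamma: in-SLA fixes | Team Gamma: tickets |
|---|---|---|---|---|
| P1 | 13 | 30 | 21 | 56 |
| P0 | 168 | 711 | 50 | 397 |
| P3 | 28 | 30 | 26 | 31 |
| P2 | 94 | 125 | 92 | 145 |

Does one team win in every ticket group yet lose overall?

No

P1: the Platform team 13/30 = 43.3%, Team Gamma 21/56 = 37.5% → the Platform team
P0: the Platform team 168/711 = 23.6%, Team Gamma 50/397 = 12.6% → the Platform team
P3: the Platform team 28/30 = 93.3%, Team Gamma 26/31 = 83.9% → the Platform team
P2: the Platform team 94/125 = 75.2%, Team Gamma 92/145 = 63.4% → the Platform team
Overall: the Platform team 303/896 = 33.8%, Team Gamma 189/629 = 30.0% → the Platform team
The Platform team wins overall and in every ticket group — no reversal.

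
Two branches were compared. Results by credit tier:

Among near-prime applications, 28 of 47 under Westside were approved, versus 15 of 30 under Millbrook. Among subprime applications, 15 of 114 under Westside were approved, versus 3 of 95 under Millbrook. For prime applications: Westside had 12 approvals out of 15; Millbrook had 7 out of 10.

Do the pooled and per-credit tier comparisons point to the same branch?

Yes

Near-prime: Westside 28/47 = 59.6%, Millbrook 15/30 = 50.0% → Westside
Subprime: Westside 15/114 = 13.2%, Millbrook 3/95 = 3.2% → Westside
Prime: Westside 12/15 = 80.0%, Millbrook 7/10 = 70.0% → Westside
Overall: Westside 55/176 = 31.2%, Millbrook 25/135 = 18.5% → Westside
Westside wins overall and in every credit group — no reversal.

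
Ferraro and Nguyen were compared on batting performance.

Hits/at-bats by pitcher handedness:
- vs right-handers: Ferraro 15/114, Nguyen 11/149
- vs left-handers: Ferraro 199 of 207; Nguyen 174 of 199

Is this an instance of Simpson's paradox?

Vs right-handers: Ferraro 15/114 = 13.2%, Nguyen 11/149 = 7.4% → Ferraro
Vs left-handers: Ferraro 199/207 = 96.1%, Nguyen 174/199 = 87.4% → Ferraro
Overall: Ferraro 214/321 = 66.7%, Nguyen 185/348 = 53.2% → Ferraro
Ferraro wins overall and in every pitcher group — no reversal.

No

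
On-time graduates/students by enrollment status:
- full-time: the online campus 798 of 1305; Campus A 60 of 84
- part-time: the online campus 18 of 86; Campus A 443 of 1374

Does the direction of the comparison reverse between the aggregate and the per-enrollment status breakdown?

Full-time: the online campus 798/1305 = 61.1%, Campus A 60/84 = 71.4% → Campus A
Part-time: the online campus 18/86 = 20.9%, Campus A 443/1374 = 32.2% → Campus A
Overall: the online campus 816/1391 = 58.7%, Campus A 503/1458 = 34.5% → the online campus
Campus A wins each enrollment group but the online campus wins overall — the comparison reverses. Campus A's students skew toward part-time, which has a lower base rate.

Yes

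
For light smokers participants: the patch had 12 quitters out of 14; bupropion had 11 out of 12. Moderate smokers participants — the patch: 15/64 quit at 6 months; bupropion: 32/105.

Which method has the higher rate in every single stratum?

bupropion

Light smokers: the patch 12/14 = 85.7%, bupropion 11/12 = 91.7% → bupropion
Moderate smokers: the patch 15/64 = 23.4%, bupropion 32/105 = 30.5% → bupropion
Bupropion has the higher rate in both groups.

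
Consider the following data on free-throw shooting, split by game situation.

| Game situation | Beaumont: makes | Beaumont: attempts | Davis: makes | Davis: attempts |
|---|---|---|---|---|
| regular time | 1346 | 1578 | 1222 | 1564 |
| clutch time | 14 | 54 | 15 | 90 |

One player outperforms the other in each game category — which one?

Regular time: Beaumont 1346/1578 = 85.3%, Davis 1222/1564 = 78.1% → Beaumont
Clutch time: Beaumont 14/54 = 25.9%, Davis 15/90 = 16.7% → Beaumont
Beaumont has the higher rate in both groups.

Beaumont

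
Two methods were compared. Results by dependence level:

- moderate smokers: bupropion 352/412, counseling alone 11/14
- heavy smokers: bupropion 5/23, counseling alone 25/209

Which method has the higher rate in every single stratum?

bupropion

Moderate smokers: bupropion 352/412 = 85.4%, counseling alone 11/14 = 78.6% → bupropion
Heavy smokers: bupropion 5/23 = 21.7%, counseling alone 25/209 = 12.0% → bupropion
Bupropion has the higher rate in both groups.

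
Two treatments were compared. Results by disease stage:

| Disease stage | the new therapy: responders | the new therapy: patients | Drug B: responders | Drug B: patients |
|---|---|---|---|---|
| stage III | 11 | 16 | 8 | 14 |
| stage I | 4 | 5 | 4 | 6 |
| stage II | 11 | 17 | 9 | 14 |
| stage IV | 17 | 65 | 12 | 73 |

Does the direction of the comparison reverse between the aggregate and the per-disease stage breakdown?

Stage III: the new therapy 11/16 = 68.8%, Drug B 8/14 = 57.1% → the new therapy
Stage I: the new therapy 4/5 = 80.0%, Drug B 4/6 = 66.7% → the new therapy
Stage II: the new therapy 11/17 = 64.7%, Drug B 9/14 = 64.3% → the new therapy
Stage IV: the new therapy 17/65 = 26.2%, Drug B 12/73 = 16.4% → the new therapy
Overall: the new therapy 43/103 = 41.7%, Drug B 33/107 = 30.8% → the new therapy
The new therapy wins overall and in every disease group — no reversal.

No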